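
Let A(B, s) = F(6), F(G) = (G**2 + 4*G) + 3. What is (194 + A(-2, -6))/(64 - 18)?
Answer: 257/46 ≈ 5.5870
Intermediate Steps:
F(G) = 3 + G**2 + 4*G
A(B, s) = 63 (A(B, s) = 3 + 6**2 + 4*6 = 3 + 36 + 24 = 63)
(194 + A(-2, -6))/(64 - 18) = (194 + 63)/(64 - 18) = 257/46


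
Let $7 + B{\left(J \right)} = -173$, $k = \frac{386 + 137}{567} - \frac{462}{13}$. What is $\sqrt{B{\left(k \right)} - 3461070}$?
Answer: $25 i \sqrt{5538} \approx 1860.4 i$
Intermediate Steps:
$k = - \frac{255155}{7371}$ ($k = 523 \cdot \frac{1}{567} - \frac{462}{13} = \frac{523}{567} - \frac{462}{13} = - \frac{255155}{7371} \approx -34.616$)
$B{\left(J \right)} = -180$ ($B{\left(J \right)} = -7 - 173 = -180$)
$\sqrt{B{\left(k \right)} - 3461070} = \sqrt{-180 - 3461070} = \sqrt{-3461250} = 25 i \sqrt{5538}$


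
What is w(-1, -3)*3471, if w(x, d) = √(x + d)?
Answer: 6942*I ≈ 6942.0*I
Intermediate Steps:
w(x, d) = √(d + x)
w(-1, -3)*3471 = √(-3 - 1)*3471 = √(-4)*3471 = (2*I)*3471 = 6942*I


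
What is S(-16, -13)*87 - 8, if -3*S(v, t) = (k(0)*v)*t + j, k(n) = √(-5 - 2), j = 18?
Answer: -530 - 6032*I*√7 ≈ -530.0 - 15959.0*I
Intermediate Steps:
k(n) = I*√7 (k(n) = √(-7) = I*√7)
S(v, t) = -6 - I*t*v*√7/3 (S(v, t) = -(((I*√7)*v)*t + 18)/3 = -((I*v*√7)*t + 18)/3 = -(I*t*v*√7 + 18)/3 = -(18 + I*t*v*√7)/3 = -6 - I*t*v*√7/3)
S(-16, -13)*87 - 8 = (-6 - ⅓*I*(-13)*(-16)*√7)*87 - 8 = (-6 - 208*I*√7/3)*87 - 8 = (-522 - 6032*I*√7) - 8 = -530 - 6032*I*√7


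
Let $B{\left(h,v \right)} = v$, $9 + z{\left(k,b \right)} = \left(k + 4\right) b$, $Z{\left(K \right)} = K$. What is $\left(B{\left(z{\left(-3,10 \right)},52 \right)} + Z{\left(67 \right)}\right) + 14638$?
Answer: $14757$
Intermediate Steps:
$z{\left(k,b \right)} = -9 + b \left(4 + k\right)$ ($z{\left(k,b \right)} = -9 + \left(k + 4\right) b = -9 + \left(4 + k\right) b = -9 + b \left(4 + k\right)$)
$\left(B{\left(z{\left(-3,10 \right)},52 \right)} + Z{\left(67 \right)}\right) + 14638 = \left(52 + 67\right) + 14638 = 119 + 14638 = 14757$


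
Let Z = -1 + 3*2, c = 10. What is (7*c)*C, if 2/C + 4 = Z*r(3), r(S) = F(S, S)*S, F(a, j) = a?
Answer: 140/41 ≈ 3.4146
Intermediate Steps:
Z = 5 (Z = -1 + 6 = 5)
r(S) = S**2 (r(S) = S*S = S**2)
C = 2/41 (C = 2/(-4 + 5*3**2) = 2/(-4 + 5*9) = 2/(-4 + 45) = 2/41 ≈ 0.048781)
(7*c)*C = (7*10)*(2/41) = 70*(2/41) = 140/41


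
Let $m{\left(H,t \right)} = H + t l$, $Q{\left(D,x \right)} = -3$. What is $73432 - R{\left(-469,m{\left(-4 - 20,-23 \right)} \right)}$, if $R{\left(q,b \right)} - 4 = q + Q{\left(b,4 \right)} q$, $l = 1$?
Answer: $72490$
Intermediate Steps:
$m{\left(H,t \right)} = H + t$ ($m{\left(H,t \right)} = H + t 1 = H + t$)
$R{\left(q,b \right)} = 4 - 2 q$ ($R{\left(q,b \right)} = 4 + \left(q - 3 q\right) = 4 - 2 q$)
$73432 - R{\left(-469,m{\left(-4 - 20,-23 \right)} \right)} = 73432 - \left(4 - -938\right) = 73432 - \left(4 + 938\right) = 73432 - 942 = 72490$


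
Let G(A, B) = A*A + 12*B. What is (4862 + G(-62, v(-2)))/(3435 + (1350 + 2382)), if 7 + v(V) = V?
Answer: 2866/2389 ≈ 1.1997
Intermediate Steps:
v(V) = -7 + V
G(A, B) = A² + 12*B
(4862 + G(-62, v(-2)))/(3435 + (1350 + 2382)) = (4862 + ((-62)² + 12*(-7 - 2)))/(3435 + (1350 + 2382)) = (4862 + (3844 + 12*(-9)))/(3435 + 3732) = (4862 + (3844 - 108))/7167 = (4862 + 3736)*(1/7167) = 8598*(1/7167) = 2866/2389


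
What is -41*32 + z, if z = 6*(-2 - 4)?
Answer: -1348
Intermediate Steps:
z = -36 (z = 6*(-6) = -36)
-41*32 + z = -41*32 - 36 = -1312 - 36 = -1348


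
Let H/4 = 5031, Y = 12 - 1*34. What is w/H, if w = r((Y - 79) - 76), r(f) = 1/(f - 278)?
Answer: -1/9156420 ≈ -1.0921e-7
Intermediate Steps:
Y = -22 (Y = 12 - 34 = -22)
H = 20124 (H = 4*5031 = 20124)
r(f) = 1/(-278 + f)
w = -1/455 (w = 1/(-278 + ((-22 - 79) - 76)) = 1/(-278 + (-101 - 76)) = 1/(-278 - 177) = 1/(-455) = -1/455 ≈ -0.0021978)
w/H = -1/455/20124 = -1/455*1/20124 = -1/9156420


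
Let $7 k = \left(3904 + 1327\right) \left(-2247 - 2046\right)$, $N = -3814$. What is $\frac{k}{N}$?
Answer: $\frac{22456683}{26698} \approx 841.14$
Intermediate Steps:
$k = - \frac{22456683}{7}$ ($k = \frac{\left(3904 + 1327\right) \left(-2247 - 2046\right)}{7} = \frac{5231 \left(-4293\right)}{7} = \frac{1}{7} \left(-22456683\right) = - \frac{22456683}{7} \approx -3.2081 \cdot 10^{6}$)
$\frac{k}{N} = - \frac{22456683}{7 \left(-3814\right)} = \left(- \frac{22456683}{7}\right) \left(- \frac{1}{3814}\right) = \frac{22456683}{26698}$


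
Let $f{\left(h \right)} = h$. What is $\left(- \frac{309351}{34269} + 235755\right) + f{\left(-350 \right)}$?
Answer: $\frac{2688928198}{11423} \approx 2.354 \cdot 10^{5}$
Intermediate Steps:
$\left(- \frac{309351}{34269} + 235755\right) + f{\left(-350 \right)} = \left(- \frac{309351}{34269} + 235755\right) - 350 = \left(\left(-309351\right) \frac{1}{34269} + 235755\right) - 350 = \left(- \frac{103117}{11423} + 235755\right) - 350 = \frac{2692926248}{11423} - 350 = \frac{2688928198}{11423}$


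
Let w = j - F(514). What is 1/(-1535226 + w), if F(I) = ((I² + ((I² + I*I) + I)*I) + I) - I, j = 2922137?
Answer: -1/270734969 ≈ -3.6936e-9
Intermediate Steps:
F(I) = I² + I*(I + 2*I²) (F(I) = ((I² + ((I² + I²) + I)*I) + I) - I = ((I² + (2*I² + I)*I) + I) - I = ((I² + (I + 2*I²)*I) + I) - I = ((I² + I*(I + 2*I²)) + I) - I = (I + I² + I*(I + 2*I²)) - I = I² + I*(I + 2*I²))
w = -269199743 (w = 2922137 - 2*514²*(1 + 514) = 2922137 - 2*264196*515 = 2922137 - 1*272121880 = 2922137 - 272121880 = -269199743)
1/(-1535226 + w) = 1/(-1535226 - 269199743) = 1/(-270734969) = -1/270734969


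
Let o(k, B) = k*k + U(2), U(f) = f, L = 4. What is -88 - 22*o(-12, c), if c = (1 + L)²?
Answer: -3300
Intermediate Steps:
c = 25 (c = (1 + 4)² = 5² = 25)
o(k, B) = 2 + k² (o(k, B) = k*k + 2 = k² + 2 = 2 + k²)
-88 - 22*o(-12, c) = -88 - 22*(2 + (-12)²) = -88 - 22*(2 + 144) = -88 - 22*146 = -88 - 3212 = -3300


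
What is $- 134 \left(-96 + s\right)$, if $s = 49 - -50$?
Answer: $-402$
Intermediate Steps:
$s = 99$ ($s = 49 + 50 = 99$)
$- 134 \left(-96 + s\right) = - 134 \left(-96 + 99\right) = \left(-134\right) 3 = -402$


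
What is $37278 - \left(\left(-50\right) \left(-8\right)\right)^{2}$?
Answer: $-122722$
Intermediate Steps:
$37278 - \left(\left(-50\right) \left(-8\right)\right)^{2} = 37278 - 400^{2} = 37278 - 160000 = -122722$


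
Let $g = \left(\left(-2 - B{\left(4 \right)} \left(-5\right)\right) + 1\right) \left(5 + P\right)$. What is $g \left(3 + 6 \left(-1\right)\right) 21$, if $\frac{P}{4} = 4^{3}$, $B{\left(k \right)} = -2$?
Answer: $180873$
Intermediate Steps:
$P = 256$ ($P = 4 \cdot 4^{3} = 4 \cdot 64 = 256$)
$g = -2871$ ($g = \left(\left(-2 - \left(-2\right) \left(-5\right)\right) + 1\right) \left(5 + 256\right) = \left(\left(-2 - 10\right) + 1\right) 261 = \left(-12 + 1\right) 261 = \left(-11\right) 261 = -2871$)
$g \left(3 + 6 \left(-1\right)\right) 21 = - 2871 \left(3 + 6 \left(-1\right)\right) 21 = - 2871 \left(3 - 6\right) 21 = \left(-2871\right) \left(-3\right) 21 = 8613 \cdot 21 = 180873$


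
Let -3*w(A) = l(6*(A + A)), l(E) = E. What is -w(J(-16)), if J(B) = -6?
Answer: -24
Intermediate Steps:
w(A) = -4*A (w(A) = -2*(A + A) = -2*2*A = -4*A)
-w(J(-16)) = -(-4)*(-6) = -1*24 = -24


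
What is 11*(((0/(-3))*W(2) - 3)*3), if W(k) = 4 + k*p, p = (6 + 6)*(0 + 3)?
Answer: -99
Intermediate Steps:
p = 36 (p = 12*3 = 36)
W(k) = 4 + 36*k (W(k) = 4 + k*36 = 4 + 36*k)
11*(((0/(-3))*W(2) - 3)*3) = 11*(((0/(-3))*(4 + 36*2) - 3)*3) = 11*(((0*(-1/3))*(4 + 72) - 3)*3) = 11*((0*76 - 3)*3) = 11*((0 - 3)*3) = 11*(-3*3) = 11*(-9) = -99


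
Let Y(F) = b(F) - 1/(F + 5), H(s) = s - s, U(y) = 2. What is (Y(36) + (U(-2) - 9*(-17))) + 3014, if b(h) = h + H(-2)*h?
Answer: 131404/41 ≈ 3205.0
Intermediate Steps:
H(s) = 0
b(h) = h (b(h) = h + 0*h = h + 0 = h)
Y(F) = F - 1/(5 + F) (Y(F) = F - 1/(F + 5) = F - 1/(5 + F))
(Y(36) + (U(-2) - 9*(-17))) + 3014 = ((-1 + 36**2 + 5*36)/(5 + 36) + (2 - 9*(-17))) + 3014 = ((-1 + 1296 + 180)/41 + (2 + 153)) + 3014 = ((1/41)*1475 + 155) + 3014 = (1475/41 + 155) + 3014 = 7830/41 + 3014 = 131404/41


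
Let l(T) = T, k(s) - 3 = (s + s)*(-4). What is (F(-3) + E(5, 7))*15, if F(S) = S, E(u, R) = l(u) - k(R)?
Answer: 825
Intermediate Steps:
k(s) = 3 - 8*s (k(s) = 3 + (s + s)*(-4) = 3 + (2*s)*(-4) = 3 - 8*s)
E(u, R) = -3 + u + 8*R (E(u, R) = u - (3 - 8*R) = u + (-3 + 8*R) = -3 + u + 8*R)
(F(-3) + E(5, 7))*15 = (-3 + (-3 + 5 + 8*7))*15 = (-3 + (-3 + 5 + 56))*15 = (-3 + 58)*15 = 55*15 = 825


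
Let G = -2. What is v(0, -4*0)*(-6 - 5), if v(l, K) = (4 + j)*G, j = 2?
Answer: 132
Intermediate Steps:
v(l, K) = -12 (v(l, K) = (4 + 2)*(-2) = 6*(-2) = -12)
v(0, -4*0)*(-6 - 5) = -12*(-6 - 5) = -12*(-11) = 132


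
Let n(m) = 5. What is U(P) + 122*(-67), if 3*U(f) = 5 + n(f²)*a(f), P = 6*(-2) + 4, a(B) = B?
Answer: -24557/3 ≈ -8185.7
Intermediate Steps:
P = -8 (P = -12 + 4 = -8)
U(f) = 5/3 + 5*f/3 (U(f) = (5 + 5*f)/3 = 5/3 + 5*f/3)
U(P) + 122*(-67) = (5/3 + (5/3)*(-8)) + 122*(-67) = (5/3 - 40/3) - 8174 = -35/3 - 8174 = -24557/3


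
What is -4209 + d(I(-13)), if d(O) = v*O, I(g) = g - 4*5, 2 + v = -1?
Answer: -4110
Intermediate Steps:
v = -3 (v = -2 - 1 = -3)
I(g) = -20 + g (I(g) = g - 20 = -20 + g)
d(O) = -3*O
-4209 + d(I(-13)) = -4209 - 3*(-20 - 13) = -4209 - 3*(-33) = -4209 + 99 = -4110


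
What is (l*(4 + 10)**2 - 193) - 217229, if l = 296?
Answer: -159406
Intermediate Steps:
(l*(4 + 10)**2 - 193) - 217229 = (296*(4 + 10)**2 - 193) - 217229 = (296*14**2 - 193) - 217229 = (296*196 - 193) - 217229 = (58016 - 193) - 217229 = 57823 - 217229 = -159406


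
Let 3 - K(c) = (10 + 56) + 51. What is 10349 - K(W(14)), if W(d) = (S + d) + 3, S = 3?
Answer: 10463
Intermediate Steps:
W(d) = 6 + d (W(d) = (3 + d) + 3 = 6 + d)
K(c) = -114 (K(c) = 3 - ((10 + 56) + 51) = 3 - (66 + 51) = 3 - 1*117 = 3 - 117 = -114)
10349 - K(W(14)) = 10349 - 1*(-114) = 10349 + 114 = 10463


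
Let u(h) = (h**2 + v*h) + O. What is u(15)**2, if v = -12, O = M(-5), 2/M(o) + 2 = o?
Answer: 97969/49 ≈ 1999.4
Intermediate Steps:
M(o) = 2/(-2 + o)
O = -2/7 (O = 2/(-2 - 5) = 2/(-7) = 2*(-1/7) = -2/7 ≈ -0.28571)
u(h) = -2/7 + h**2 - 12*h (u(h) = (h**2 - 12*h) - 2/7 = -2/7 + h**2 - 12*h)
u(15)**2 = (-2/7 + 15**2 - 12*15)**2 = (-2/7 + 225 - 180)**2 = (313/7)**2 = 97969/49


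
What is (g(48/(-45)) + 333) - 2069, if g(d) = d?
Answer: -26056/15 ≈ -1737.1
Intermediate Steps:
(g(48/(-45)) + 333) - 2069 = (48/(-45) + 333) - 2069 = (48*(-1/45) + 333) - 2069 = (-16/15 + 333) - 2069 = 4979/15 - 2069 = -26056/15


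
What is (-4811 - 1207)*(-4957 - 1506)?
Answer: 38894334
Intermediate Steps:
(-4811 - 1207)*(-4957 - 1506) = -6018*(-6463) = 38894334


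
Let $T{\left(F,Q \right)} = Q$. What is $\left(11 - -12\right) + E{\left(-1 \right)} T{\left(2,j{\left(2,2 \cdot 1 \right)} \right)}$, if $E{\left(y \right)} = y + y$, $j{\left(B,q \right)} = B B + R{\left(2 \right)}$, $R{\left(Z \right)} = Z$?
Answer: $11$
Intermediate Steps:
$j{\left(B,q \right)} = 2 + B^{2}$ ($j{\left(B,q \right)} = B B + 2 = B^{2} + 2 = 2 + B^{2}$)
$E{\left(y \right)} = 2 y$
$\left(11 - -12\right) + E{\left(-1 \right)} T{\left(2,j{\left(2,2 \cdot 1 \right)} \right)} = \left(11 - -12\right) + 2 \left(-1\right) \left(2 + 2^{2}\right) = \left(11 + 12\right) - 2 \left(2 + 4\right) = 23 - 12 = 11$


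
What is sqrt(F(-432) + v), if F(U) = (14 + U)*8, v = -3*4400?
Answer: 4*I*sqrt(1034) ≈ 128.62*I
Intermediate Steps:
v = -13200
F(U) = 112 + 8*U
sqrt(F(-432) + v) = sqrt((112 + 8*(-432)) - 13200) = sqrt((112 - 3456) - 13200) = sqrt(-3344 - 13200) = sqrt(-16544) = 4*I*sqrt(1034)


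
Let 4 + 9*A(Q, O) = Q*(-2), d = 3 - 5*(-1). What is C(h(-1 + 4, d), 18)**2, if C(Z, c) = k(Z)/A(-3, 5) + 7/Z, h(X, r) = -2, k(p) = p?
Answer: 625/4 ≈ 156.25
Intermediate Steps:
d = 8 (d = 3 + 5 = 8)
A(Q, O) = -4/9 - 2*Q/9 (A(Q, O) = -4/9 + (Q*(-2))/9 = -4/9 + (-2*Q)/9 = -4/9 - 2*Q/9)
C(Z, c) = 7/Z + 9*Z/2 (C(Z, c) = Z/(-4/9 - 2/9*(-3)) + 7/Z = Z/(-4/9 + 2/3) + 7/Z = Z/(2/9) + 7/Z = Z*(9/2) + 7/Z = 9*Z/2 + 7/Z = 7/Z + 9*Z/2)
C(h(-1 + 4, d), 18)**2 = (7/(-2) + (9/2)*(-2))**2 = (7*(-1/2) - 9)**2 = (-7/2 - 9)**2 = (-25/2)**2 = 625/4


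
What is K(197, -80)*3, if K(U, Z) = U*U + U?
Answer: 117018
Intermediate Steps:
K(U, Z) = U + U² (K(U, Z) = U² + U = U + U²)
K(197, -80)*3 = (197*(1 + 197))*3 = (197*198)*3 = 39006*3 = 117018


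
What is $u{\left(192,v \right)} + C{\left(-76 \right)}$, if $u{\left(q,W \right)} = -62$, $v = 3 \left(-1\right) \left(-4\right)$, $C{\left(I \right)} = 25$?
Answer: $-37$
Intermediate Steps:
$v = 12$ ($v = \left(-3\right) \left(-4\right) = 12$)
$u{\left(192,v \right)} + C{\left(-76 \right)} = -62 + 25 = -37$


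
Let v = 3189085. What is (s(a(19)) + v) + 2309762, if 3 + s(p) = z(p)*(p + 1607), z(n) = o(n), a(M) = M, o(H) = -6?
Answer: 5489088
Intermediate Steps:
z(n) = -6
s(p) = -9645 - 6*p (s(p) = -3 - 6*(p + 1607) = -3 - 6*(1607 + p) = -3 + (-9642 - 6*p) = -9645 - 6*p)
(s(a(19)) + v) + 2309762 = ((-9645 - 6*19) + 3189085) + 2309762 = ((-9645 - 114) + 3189085) + 2309762 = (-9759 + 3189085) + 2309762 = 3179326 + 2309762 = 5489088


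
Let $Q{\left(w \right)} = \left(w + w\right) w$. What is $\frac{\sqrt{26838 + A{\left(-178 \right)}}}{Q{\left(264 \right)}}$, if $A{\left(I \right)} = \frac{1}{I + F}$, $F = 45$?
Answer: $\frac{\sqrt{474737249}}{18539136} \approx 0.0011753$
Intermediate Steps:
$A{\left(I \right)} = \frac{1}{45 + I}$ ($A{\left(I \right)} = \frac{1}{I + 45} = \frac{1}{45 + I}$)
$Q{\left(w \right)} = 2 w^{2}$ ($Q{\left(w \right)} = 2 w w = 2 w^{2}$)
$\frac{\sqrt{26838 + A{\left(-178 \right)}}}{Q{\left(264 \right)}} = \frac{\sqrt{26838 + \frac{1}{45 - 178}}}{2 \cdot 264^{2}} = \frac{\sqrt{26838 + \frac{1}{-133}}}{2 \cdot 69696} = \frac{\sqrt{26838 - \frac{1}{133}}}{139392} = \sqrt{\frac{3569453}{133}} \cdot \frac{1}{139392} = \frac{\sqrt{474737249}}{133} \cdot \frac{1}{139392} = \frac{\sqrt{474737249}}{18539136}$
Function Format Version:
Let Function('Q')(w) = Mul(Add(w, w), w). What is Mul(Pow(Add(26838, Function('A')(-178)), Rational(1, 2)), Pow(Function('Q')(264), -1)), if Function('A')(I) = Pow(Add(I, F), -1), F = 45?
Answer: Mul(Rational(1, 18539136), Pow(474737249, Rational(1, 2))) ≈ 0.0011753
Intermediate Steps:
Function('A')(I) = Pow(Add(45, I), -1) (Function('A')(I) = Pow(Add(I, 45), -1) = Pow(Add(45, I), -1))
Function('Q')(w) = Mul(2, Pow(w, 2)) (Function('Q')(w) = Mul(Mul(2, w), w) = Mul(2, Pow(w, 2)))
Mul(Pow(Add(26838, Function('A')(-178)), Rational(1, 2)), Pow(Function('Q')(264), -1)) = Mul(Pow(Add(26838, Pow(Add(45, -178), -1)), Rational(1, 2)), Pow(Mul(2, Pow(264, 2)), -1)) = Mul(Pow(Add(26838, Pow(-133, -1)), Rational(1, 2)), Pow(Mul(2, 69696), -1)) = Mul(Pow(Add(26838, Rational(-1, 133)), Rational(1, 2)), Pow(139392, -1)) = Mul(Pow(Rational(3569453, 133), Rational(1, 2)), Rational(1, 139392)) = Mul(Mul(Rational(1, 133), Pow(474737249, Rational(1, 2))), Rational(1, 139392)) = Mul(Rational(1, 18539136), Pow(474737249, Rational(1, 2)))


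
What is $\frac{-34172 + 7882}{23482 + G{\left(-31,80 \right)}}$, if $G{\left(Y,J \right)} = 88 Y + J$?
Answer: $- \frac{1195}{947} \approx -1.2619$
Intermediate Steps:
$G{\left(Y,J \right)} = J + 88 Y$
$\frac{-34172 + 7882}{23482 + G{\left(-31,80 \right)}} = \frac{-34172 + 7882}{23482 + \left(80 + 88 \left(-31\right)\right)} = - \frac{26290}{23482 + \left(80 - 2728\right)} = - \frac{26290}{23482 - 2648} = - \frac{26290}{20834} = \left(-26290\right) \frac{1}{20834} = - \frac{1195}{947}$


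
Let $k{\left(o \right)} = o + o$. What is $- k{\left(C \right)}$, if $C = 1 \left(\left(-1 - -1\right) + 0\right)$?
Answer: $0$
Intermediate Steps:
$C = 0$ ($C = 1 \left(\left(-1 + 1\right) + 0\right) = 1 \left(0 + 0\right) = 1 \cdot 0 = 0$)
$k{\left(o \right)} = 2 o$
$- k{\left(C \right)} = - 2 \cdot 0 = \left(-1\right) 0 = 0$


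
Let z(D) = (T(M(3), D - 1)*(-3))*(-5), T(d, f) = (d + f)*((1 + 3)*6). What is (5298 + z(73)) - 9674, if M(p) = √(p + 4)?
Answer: 21544 + 360*√7 ≈ 22496.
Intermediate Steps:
M(p) = √(4 + p)
T(d, f) = 24*d + 24*f (T(d, f) = (d + f)*(4*6) = (d + f)*24 = 24*d + 24*f)
z(D) = -360 + 360*D + 360*√7 (z(D) = ((24*√(4 + 3) + 24*(D - 1))*(-3))*(-5) = ((24*√7 + 24*(-1 + D))*(-3))*(-5) = ((24*√7 + (-24 + 24*D))*(-3))*(-5) = ((-24 + 24*D + 24*√7)*(-3))*(-5) = (72 - 72*D - 72*√7)*(-5) = -360 + 360*D + 360*√7)
(5298 + z(73)) - 9674 = (5298 + (-360 + 360*73 + 360*√7)) - 9674 = (5298 + (-360 + 26280 + 360*√7)) - 9674 = (5298 + (25920 + 360*√7)) - 9674 = (31218 + 360*√7) - 9674 = 21544 + 360*√7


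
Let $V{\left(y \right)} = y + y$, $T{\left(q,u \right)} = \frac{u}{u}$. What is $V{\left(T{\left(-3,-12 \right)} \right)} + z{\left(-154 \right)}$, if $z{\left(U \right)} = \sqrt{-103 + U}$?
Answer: $2 + i \sqrt{257} \approx 2.0 + 16.031 i$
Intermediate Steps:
$T{\left(q,u \right)} = 1$
$V{\left(y \right)} = 2 y$
$V{\left(T{\left(-3,-12 \right)} \right)} + z{\left(-154 \right)} = 2 \cdot 1 + \sqrt{-103 - 154} = 2 + \sqrt{-257} = 2 + i \sqrt{257}$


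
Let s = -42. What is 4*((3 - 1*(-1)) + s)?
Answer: -152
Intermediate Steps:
4*((3 - 1*(-1)) + s) = 4*((3 - 1*(-1)) - 42) = 4*((3 + 1) - 42) = 4*(4 - 42) = 4*(-38) = -152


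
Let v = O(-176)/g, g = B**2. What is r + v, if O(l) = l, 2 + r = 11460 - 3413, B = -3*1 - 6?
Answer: 651469/81 ≈ 8042.8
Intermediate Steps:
B = -9 (B = -3 - 6 = -9)
r = 8045 (r = -2 + (11460 - 3413) = -2 + 8047 = 8045)
g = 81 (g = (-9)**2 = 81)
v = -176/81 ≈ -2.1728
r + v = 8045 - 176/81 = 651469/81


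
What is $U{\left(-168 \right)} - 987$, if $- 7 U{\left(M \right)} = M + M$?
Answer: $-939$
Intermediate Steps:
$U{\left(M \right)} = - \frac{2 M}{7}$ ($U{\left(M \right)} = - \frac{M + M}{7} = - \frac{2 M}{7}$)
$U{\left(-168 \right)} - 987 = \left(- \frac{2}{7}\right) \left(-168\right) - 987 = 48 - 987 = -939$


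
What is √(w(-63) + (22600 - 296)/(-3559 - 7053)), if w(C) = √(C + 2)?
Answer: √(-14793128 + 7038409*I*√61)/2653 ≈ 1.7301 + 2.2572*I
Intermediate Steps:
w(C) = √(2 + C)
√(w(-63) + (22600 - 296)/(-3559 - 7053)) = √(√(2 - 63) + (22600 - 296)/(-3559 - 7053)) = √(√(-61) + 22304/(-10612)) = √(I*√61 + 22304*(-1/10612)) = √(I*√61 - 5576/2653) = √(-5576/2653 + I*√61)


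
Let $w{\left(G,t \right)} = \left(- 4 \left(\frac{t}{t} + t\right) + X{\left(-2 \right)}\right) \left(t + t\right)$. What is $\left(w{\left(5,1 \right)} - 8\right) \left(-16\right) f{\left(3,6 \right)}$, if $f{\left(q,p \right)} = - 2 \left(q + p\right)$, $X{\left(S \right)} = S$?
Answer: $-8064$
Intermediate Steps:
$w{\left(G,t \right)} = 2 t \left(-6 - 4 t\right)$ ($w{\left(G,t \right)} = \left(- 4 \left(\frac{t}{t} + t\right) - 2\right) \left(t + t\right) = \left(- 4 \left(1 + t\right) - 2\right) 2 t = \left(\left(-4 - 4 t\right) - 2\right) 2 t = \left(-6 - 4 t\right) 2 t = 2 t \left(-6 - 4 t\right)$)
$f{\left(q,p \right)} = - 2 p - 2 q$ ($f{\left(q,p \right)} = - 2 \left(p + q\right) = - 2 p - 2 q$)
$\left(w{\left(5,1 \right)} - 8\right) \left(-16\right) f{\left(3,6 \right)} = \left(\left(-4\right) 1 \left(3 + 2 \cdot 1\right) - 8\right) \left(-16\right) \left(\left(-2\right) 6 - 6\right) = \left(\left(-4\right) 1 \left(3 + 2\right) - 8\right) \left(-16\right) \left(-12 - 6\right) = \left(\left(-4\right) 1 \cdot 5 - 8\right) \left(-16\right) \left(-18\right) = \left(-20 - 8\right) \left(-16\right) \left(-18\right) = \left(-28\right) \left(-16\right) \left(-18\right) = 448 \left(-18\right) = -8064$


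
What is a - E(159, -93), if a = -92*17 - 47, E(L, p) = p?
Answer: -1518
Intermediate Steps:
a = -1611 (a = -1564 - 47 = -1611)
a - E(159, -93) = -1611 - 1*(-93) = -1611 + 93 = -1518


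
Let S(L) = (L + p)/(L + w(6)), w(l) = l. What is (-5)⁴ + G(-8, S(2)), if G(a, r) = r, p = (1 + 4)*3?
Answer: 5017/8 ≈ 627.13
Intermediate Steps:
p = 15 (p = 5*3 = 15)
S(L) = (15 + L)/(6 + L) (S(L) = (L + 15)/(L + 6) = (15 + L)/(6 + L))
(-5)⁴ + G(-8, S(2)) = (-5)⁴ + (15 + 2)/(6 + 2) = 625 + 17/8 = 5017/8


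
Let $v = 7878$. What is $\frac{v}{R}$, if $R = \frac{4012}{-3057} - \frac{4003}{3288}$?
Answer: $- \frac{2932779824}{941801} \approx -3114.0$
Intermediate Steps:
$R = - \frac{2825403}{1116824}$ ($R = 4012 \left(- \frac{1}{3057}\right) - \frac{4003}{3288} = - \frac{4012}{3057} - \frac{4003}{3288} = - \frac{2825403}{1116824} \approx -2.5299$)
$\frac{v}{R} = \frac{7878}{- \frac{2825403}{1116824}} = 7878 \left(- \frac{1116824}{2825403}\right) = - \frac{2932779824}{941801}$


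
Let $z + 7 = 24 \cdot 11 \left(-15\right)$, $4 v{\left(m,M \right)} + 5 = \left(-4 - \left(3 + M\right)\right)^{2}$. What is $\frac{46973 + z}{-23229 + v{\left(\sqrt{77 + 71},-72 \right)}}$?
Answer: $- \frac{21503}{11087} \approx -1.9395$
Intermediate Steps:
$v{\left(m,M \right)} = - \frac{5}{4} + \frac{\left(-7 - M\right)^{2}}{4}$ ($v{\left(m,M \right)} = - \frac{5}{4} + \frac{\left(-4 - \left(3 + M\right)\right)^{2}}{4} = - \frac{5}{4} + \frac{\left(-7 - M\right)^{2}}{4}$)
$z = -3967$ ($z = -7 + 24 \cdot 11 \left(-15\right) = -7 + 264 \left(-15\right) = -7 - 3960 = -3967$)
$\frac{46973 + z}{-23229 + v{\left(\sqrt{77 + 71},-72 \right)}} = \frac{46973 - 3967}{-23229 - \left(\frac{5}{4} - \frac{\left(7 - 72\right)^{2}}{4}\right)} = \frac{43006}{-23229 - \left(\frac{5}{4} - \frac{\left(-65\right)^{2}}{4}\right)} = \frac{43006}{-23229 + \left(- \frac{5}{4} + \frac{1}{4} \cdot 4225\right)} = \frac{43006}{-23229 + \left(- \frac{5}{4} + \frac{4225}{4}\right)} = \frac{43006}{-23229 + 1055} = \frac{43006}{-22174} = 43006 \left(- \frac{1}{22174}\right) = - \frac{21503}{11087}$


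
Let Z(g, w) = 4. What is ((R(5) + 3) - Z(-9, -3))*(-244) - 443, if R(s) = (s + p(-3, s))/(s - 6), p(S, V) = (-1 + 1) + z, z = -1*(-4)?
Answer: 1997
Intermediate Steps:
z = 4
p(S, V) = 4 (p(S, V) = (-1 + 1) + 4 = 0 + 4 = 4)
R(s) = (4 + s)/(-6 + s) (R(s) = (s + 4)/(s - 6) = (4 + s)/(-6 + s))
((R(5) + 3) - Z(-9, -3))*(-244) - 443 = (((4 + 5)/(-6 + 5) + 3) - 1*4)*(-244) - 443 = ((9/(-1) + 3) - 4)*(-244) - 443 = ((-1*9 + 3) - 4)*(-244) - 443 = ((-9 + 3) - 4)*(-244) - 443 = (-6 - 4)*(-244) - 443 = -10*(-244) - 443 = 2440 - 443 = 1997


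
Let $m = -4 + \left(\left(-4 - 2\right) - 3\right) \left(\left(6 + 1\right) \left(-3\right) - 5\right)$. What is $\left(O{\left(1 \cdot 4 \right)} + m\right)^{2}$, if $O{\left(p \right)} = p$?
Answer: $54756$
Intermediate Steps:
$m = 230$ ($m = -4 + \left(-6 - 3\right) \left(7 \left(-3\right) - 5\right) = -4 - 9 \left(-21 - 5\right) = -4 - -234 = -4 + 234 = 230$)
$\left(O{\left(1 \cdot 4 \right)} + m\right)^{2} = \left(1 \cdot 4 + 230\right)^{2} = \left(4 + 230\right)^{2} = 234^{2} = 54756$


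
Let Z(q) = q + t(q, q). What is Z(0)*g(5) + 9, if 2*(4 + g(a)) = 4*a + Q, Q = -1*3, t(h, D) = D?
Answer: 9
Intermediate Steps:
Q = -3
Z(q) = 2*q (Z(q) = q + q = 2*q)
g(a) = -11/2 + 2*a (g(a) = -4 + (4*a - 3)/2 = -4 + (-3 + 4*a)/2 = -4 + (-3/2 + 2*a) = -11/2 + 2*a)
Z(0)*g(5) + 9 = (2*0)*(-11/2 + 2*5) + 9 = 0*(-11/2 + 10) + 9 = 0*(9/2) + 9 = 0 + 9 = 9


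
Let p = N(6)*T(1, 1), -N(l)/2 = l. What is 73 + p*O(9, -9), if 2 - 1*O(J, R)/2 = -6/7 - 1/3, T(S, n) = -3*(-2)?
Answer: -2705/7 ≈ -386.43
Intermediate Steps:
T(S, n) = 6
N(l) = -2*l
O(J, R) = 134/21 (O(J, R) = 4 - 2*(-6/7 - 1/3) = 4 - 2*(-6*⅐ - 1*⅓) = 4 - 2*(-6/7 - ⅓) = 4 - 2*(-25/21) = 4 + 50/21 = 134/21)
p = -72 (p = -2*6*6 = -12*6 = -72)
73 + p*O(9, -9) = 73 - 72*134/21 = 73 - 3216/7 = -2705/7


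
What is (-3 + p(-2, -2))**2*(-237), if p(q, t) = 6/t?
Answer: -8532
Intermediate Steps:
(-3 + p(-2, -2))**2*(-237) = (-3 + 6/(-2))**2*(-237) = (-3 + 6*(-1/2))**2*(-237) = (-3 - 3)**2*(-237) = (-6)**2*(-237) = 36*(-237) = -8532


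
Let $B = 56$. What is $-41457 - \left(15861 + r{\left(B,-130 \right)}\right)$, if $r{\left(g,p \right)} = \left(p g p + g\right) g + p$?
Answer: $-53058724$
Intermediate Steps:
$r{\left(g,p \right)} = p + g \left(g + g p^{2}\right)$ ($r{\left(g,p \right)} = \left(g p p + g\right) g + p = \left(g p^{2} + g\right) g + p = \left(g + g p^{2}\right) g + p = g \left(g + g p^{2}\right) + p = p + g \left(g + g p^{2}\right)$)
$-41457 - \left(15861 + r{\left(B,-130 \right)}\right) = -41457 - \left(18867 + 56^{2} \left(-130\right)^{2}\right) = -41457 - \left(18867 + 52998400\right) = -41457 - 53017267 = -53058724$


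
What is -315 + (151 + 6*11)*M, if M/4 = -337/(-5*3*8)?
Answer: 63679/30 ≈ 2122.6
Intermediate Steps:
M = 337/30 (M = 4*(-337/(-5*3*8)) = 4*(-337/((-15*8))) = 4*(-337/(-120)) = 4*(-337*(-1/120)) = 4*(337/120) = 337/30 ≈ 11.233)
-315 + (151 + 6*11)*M = -315 + (151 + 6*11)*(337/30) = -315 + (151 + 66)*(337/30) = -315 + 217*(337/30) = -315 + 73129/30 = 63679/30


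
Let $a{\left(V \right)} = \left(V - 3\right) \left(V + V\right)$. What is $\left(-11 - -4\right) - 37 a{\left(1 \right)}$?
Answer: $141$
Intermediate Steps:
$a{\left(V \right)} = 2 V \left(-3 + V\right)$ ($a{\left(V \right)} = \left(-3 + V\right) 2 V = 2 V \left(-3 + V\right)$)
$\left(-11 - -4\right) - 37 a{\left(1 \right)} = \left(-11 - -4\right) - 37 \cdot 2 \cdot 1 \left(-3 + 1\right) = \left(-11 + 4\right) - 37 \cdot 2 \cdot 1 \left(-2\right) = -7 - -148 = -7 + 148 = 141$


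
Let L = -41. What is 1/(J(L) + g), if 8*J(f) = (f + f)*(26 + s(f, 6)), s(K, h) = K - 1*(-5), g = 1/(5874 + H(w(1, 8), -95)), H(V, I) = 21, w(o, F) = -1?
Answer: 11790/1208477 ≈ 0.0097561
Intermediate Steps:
g = 1/5895 (g = 1/(5874 + 21) = 1/5895 ≈ 0.00016964)
s(K, h) = 5 + K (s(K, h) = K + 5 = 5 + K)
J(f) = f*(31 + f)/4 (J(f) = ((f + f)*(26 + (5 + f)))/8 = ((2*f)*(31 + f))/8 = (2*f*(31 + f))/8 = f*(31 + f)/4)
1/(J(L) + g) = 1/((¼)*(-41)*(31 - 41) + 1/5895) = 1/((¼)*(-41)*(-10) + 1/5895) = 1/(205/2 + 1/5895) = 1/(1208477/11790) = 11790/1208477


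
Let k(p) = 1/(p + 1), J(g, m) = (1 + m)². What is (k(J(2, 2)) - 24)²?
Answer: 57121/100 ≈ 571.21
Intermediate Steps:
k(p) = 1/(1 + p)
(k(J(2, 2)) - 24)² = (1/(1 + (1 + 2)²) - 24)² = (1/(1 + 3²) - 24)² = (1/(1 + 9) - 24)² = (1/10 - 24)² = (⅒ - 24)² = (-239/10)² = 57121/100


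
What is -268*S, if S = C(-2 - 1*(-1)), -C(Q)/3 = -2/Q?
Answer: 1608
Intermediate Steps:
C(Q) = 6/Q (C(Q) = -(-6)/Q = 6/Q)
S = -6 (S = 6/(-2 - 1*(-1)) = 6/(-2 + 1) = 6/(-1) = 6*(-1) = -6)
-268*S = -268*(-6) = 1608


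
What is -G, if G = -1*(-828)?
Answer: -828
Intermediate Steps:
G = 828
-G = -1*828 = -828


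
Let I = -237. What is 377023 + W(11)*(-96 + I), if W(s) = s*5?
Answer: 358708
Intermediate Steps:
W(s) = 5*s
377023 + W(11)*(-96 + I) = 377023 + (5*11)*(-96 - 237) = 377023 + 55*(-333) = 377023 - 18315 = 358708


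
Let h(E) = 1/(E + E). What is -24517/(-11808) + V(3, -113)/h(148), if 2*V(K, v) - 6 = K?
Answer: 15752773/11808 ≈ 1334.1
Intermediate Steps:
h(E) = 1/(2*E)
V(K, v) = 3 + K/2
-24517/(-11808) + V(3, -113)/h(148) = -24517/(-11808) + (3 + (½)*3)/(((½)/148)) = -24517*(-1/11808) + (3 + 3/2)/(((½)*(1/148))) = 24517/11808 + 9/(2*(1/296)) = 24517/11808 + (9/2)*296 = 24517/11808 + 1332 = 15752773/11808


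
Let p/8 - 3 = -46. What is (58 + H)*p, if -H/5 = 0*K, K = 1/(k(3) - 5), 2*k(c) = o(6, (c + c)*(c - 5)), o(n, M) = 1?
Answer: -19952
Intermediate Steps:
p = -344 (p = 24 + 8*(-46) = 24 - 368 = -344)
k(c) = ½ (k(c) = (½)*1 = ½)
K = -2/9 (K = 1/(½ - 5) = 1/(-9/2) = -2/9 ≈ -0.22222)
H = 0 (H = -0*(-2)/9 = -5*0 = 0)
(58 + H)*p = (58 + 0)*(-344) = 58*(-344) = -19952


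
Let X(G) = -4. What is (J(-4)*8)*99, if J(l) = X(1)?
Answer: -3168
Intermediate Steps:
J(l) = -4
(J(-4)*8)*99 = -4*8*99 = -32*99 = -3168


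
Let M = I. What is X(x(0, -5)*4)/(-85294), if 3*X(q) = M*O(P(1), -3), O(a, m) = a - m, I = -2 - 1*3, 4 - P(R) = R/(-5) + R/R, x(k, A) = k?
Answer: 31/255882 ≈ 0.00012115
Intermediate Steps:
P(R) = 3 + R/5 (P(R) = 4 - (R/(-5) + R/R) = 4 - (R*(-1/5) + 1) = 4 - (-R/5 + 1) = 4 - (1 - R/5) = 4 + (-1 + R/5) = 3 + R/5)
I = -5 (I = -2 - 3 = -5)
M = -5
X(q) = -31/3 (X(q) = (-5*((3 + (1/5)*1) - 1*(-3)))/3 = (-5*((3 + 1/5) + 3))/3 = (-5*(16/5 + 3))/3 = (-5*31/5)/3 = (1/3)*(-31) = -31/3)
X(x(0, -5)*4)/(-85294) = -31/3/(-85294) = -31/3*(-1/85294) = 31/255882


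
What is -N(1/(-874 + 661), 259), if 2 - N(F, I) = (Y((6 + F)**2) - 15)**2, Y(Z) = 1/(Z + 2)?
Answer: 658508066212318/2963448632089 ≈ 222.21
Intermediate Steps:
Y(Z) = 1/(2 + Z)
N(F, I) = 2 - (-15 + 1/(2 + (6 + F)**2))**2 (N(F, I) = 2 - (1/(2 + (6 + F)**2) - 15)**2 = 2 - (-15 + 1/(2 + (6 + F)**2))**2)
-N(1/(-874 + 661), 259) = -(2 - (29 + 15*(6 + 1/(-874 + 661))**2)**2/(2 + (6 + 1/(-874 + 661))**2)**2) = -(2 - (29 + 15*(6 + 1/(-213))**2)**2/(2 + (6 + 1/(-213))**2)**2) = -(2 - (29 + 15*(6 - 1/213)**2)**2/(2 + (6 - 1/213)**2)**2) = -(2 - (29 + 15*(1277/213)**2)**2/(2 + (1277/213)**2)**2) = -(2 - (29 + 15*(1630729/45369))**2/(2 + 1630729/45369)**2) = -(2 - (29 + 8153645/15123)**2/(1721467/45369)**2) = -(2 - 1*2058346161/2963448632089*(8592212/15123)**2) = -(2 - 1*2058346161/2963448632089*73826107052944/228705129) = -(2 - 664434963476496/2963448632089) = -1*(-658508066212318/2963448632089) = 658508066212318/2963448632089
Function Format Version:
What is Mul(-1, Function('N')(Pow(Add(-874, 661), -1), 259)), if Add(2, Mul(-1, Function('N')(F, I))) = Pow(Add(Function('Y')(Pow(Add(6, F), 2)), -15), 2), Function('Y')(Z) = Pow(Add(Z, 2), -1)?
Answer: Rational(658508066212318, 2963448632089) ≈ 222.21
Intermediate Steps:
Function('Y')(Z) = Pow(Add(2, Z), -1)
Function('N')(F, I) = Add(2, Mul(-1, Pow(Add(-15, Pow(Add(2, Pow(Add(6, F), 2)), -1)), 2))) (Function('N')(F, I) = Add(2, Mul(-1, Pow(Add(Pow(Add(2, Pow(Add(6, F), 2)), -1), -15), 2))) = Add(2, Mul(-1, Pow(Add(-15, Pow(Add(2, Pow(Add(6, F), 2)), -1)), 2))))
Mul(-1, Function('N')(Pow(Add(-874, 661), -1), 259)) = Mul(-1, Add(2, Mul(-1, Pow(Add(2, Pow(Add(6, Pow(Add(-874, 661), -1)), 2)), -2), Pow(Add(29, Mul(15, Pow(Add(6, Pow(Add(-874, 661), -1)), 2))), 2)))) = Mul(-1, Add(2, Mul(-1, Pow(Add(2, Pow(Add(6, Pow(-213, -1)), 2)), -2), Pow(Add(29, Mul(15, Pow(Add(6, Pow(-213, -1)), 2))), 2)))) = Mul(-1, Add(2, Mul(-1, Pow(Add(2, Pow(Add(6, Rational(-1, 213)), 2)), -2), Pow(Add(29, Mul(15, Pow(Add(6, Rational(-1, 213)), 2))), 2)))) = Mul(-1, Add(2, Mul(-1, Pow(Add(2, Pow(Rational(1277, 213), 2)), -2), Pow(Add(29, Mul(15, Pow(Rational(1277, 213), 2))), 2)))) = Mul(-1, Add(2, Mul(-1, Pow(Add(2, Rational(1630729, 45369)), -2), Pow(Add(29, Mul(15, Rational(1630729, 45369))), 2)))) = Mul(-1, Add(2, Mul(-1, Pow(Rational(1721467, 45369), -2), Pow(Add(29, Rational(8153645, 15123)), 2)))) = Mul(-1, Add(2, Mul(-1, Rational(2058346161, 2963448632089), Pow(Rational(8592212, 15123), 2)))) = Mul(-1, Add(2, Mul(-1, Rational(2058346161, 2963448632089), Rational(73826107052944, 228705129)))) = Mul(-1, Add(2, Rational(-664434963476496, 2963448632089))) = Mul(-1, Rational(-658508066212318, 2963448632089)) = Rational(658508066212318, 2963448632089)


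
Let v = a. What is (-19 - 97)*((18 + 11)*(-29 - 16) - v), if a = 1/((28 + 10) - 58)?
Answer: 756871/5 ≈ 1.5137e+5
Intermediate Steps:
a = -1/20 (a = 1/(38 - 58) = 1/(-20) = -1/20 ≈ -0.050000)
v = -1/20 ≈ -0.050000
(-19 - 97)*((18 + 11)*(-29 - 16) - v) = (-19 - 97)*((18 + 11)*(-29 - 16) - 1*(-1/20)) = -116*(29*(-45) + 1/20) = -116*(-1305 + 1/20) = -116*(-26099/20) = 756871/5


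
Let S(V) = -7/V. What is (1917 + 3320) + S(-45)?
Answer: 235672/45 ≈ 5237.2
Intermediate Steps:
(1917 + 3320) + S(-45) = (1917 + 3320) - 7/(-45) = 5237 - 7*(-1/45) = 5237 + 7/45 = 235672/45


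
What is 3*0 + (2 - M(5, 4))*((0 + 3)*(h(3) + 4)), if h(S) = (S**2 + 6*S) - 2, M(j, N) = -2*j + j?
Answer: 609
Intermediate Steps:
M(j, N) = -j
h(S) = -2 + S**2 + 6*S
3*0 + (2 - M(5, 4))*((0 + 3)*(h(3) + 4)) = 3*0 + (2 - (-1)*5)*((0 + 3)*((-2 + 3**2 + 6*3) + 4)) = 0 + (2 - 1*(-5))*(3*((-2 + 9 + 18) + 4)) = 0 + (2 + 5)*(3*(25 + 4)) = 0 + 7*(3*29) = 0 + 7*87 = 0 + 609 = 609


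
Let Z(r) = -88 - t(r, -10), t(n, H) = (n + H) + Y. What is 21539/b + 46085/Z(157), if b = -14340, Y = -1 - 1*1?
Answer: -665877487/3341220 ≈ -199.29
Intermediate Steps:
Y = -2 (Y = -1 - 1 = -2)
t(n, H) = -2 + H + n (t(n, H) = (n + H) - 2 = (H + n) - 2 = -2 + H + n)
Z(r) = -76 - r (Z(r) = -88 - (-2 - 10 + r) = -88 - (-12 + r) = -88 + (12 - r) = -76 - r)
21539/b + 46085/Z(157) = 21539/(-14340) + 46085/(-76 - 1*157) = 21539*(-1/14340) + 46085/(-76 - 157) = -21539/14340 + 46085/(-233) = -21539/14340 + 46085*(-1/233) = -21539/14340 - 46085/233 = -665877487/3341220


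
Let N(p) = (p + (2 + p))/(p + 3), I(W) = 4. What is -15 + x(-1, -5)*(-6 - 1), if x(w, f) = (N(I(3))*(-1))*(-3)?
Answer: -45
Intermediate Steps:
N(p) = (2 + 2*p)/(3 + p)
x(w, f) = 30/7 (x(w, f) = ((2*(1 + 4)/(3 + 4))*(-1))*(-3) = ((2*5/7)*(-1))*(-3) = ((2*(⅐)*5)*(-1))*(-3) = ((10/7)*(-1))*(-3) = -10/7*(-3) = 30/7)
-15 + x(-1, -5)*(-6 - 1) = -15 + 30*(-6 - 1)/7 = -15 + (30/7)*(-7) = -15 - 30 = -45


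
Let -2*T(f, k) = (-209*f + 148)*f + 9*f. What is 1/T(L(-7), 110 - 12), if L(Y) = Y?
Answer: 1/5670 ≈ 0.00017637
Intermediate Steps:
T(f, k) = -9*f/2 - f*(148 - 209*f)/2 (T(f, k) = -((-209*f + 148)*f + 9*f)/2 = -((148 - 209*f)*f + 9*f)/2 = -(f*(148 - 209*f) + 9*f)/2 = -(9*f + f*(148 - 209*f))/2 = -9*f/2 - f*(148 - 209*f)/2)
1/T(L(-7), 110 - 12) = 1/((1/2)*(-7)*(-157 + 209*(-7))) = 1/((1/2)*(-7)*(-157 - 1463)) = 1/((1/2)*(-7)*(-1620)) = 1/5670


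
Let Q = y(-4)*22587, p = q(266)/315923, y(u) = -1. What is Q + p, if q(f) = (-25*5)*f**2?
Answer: -7144597301/315923 ≈ -22615.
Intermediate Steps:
q(f) = -125*f**2
p = -8844500/315923 (p = -125*266**2/315923 = -125*70756*(1/315923) = -8844500*1/315923 = -8844500/315923 ≈ -27.996)
Q = -22587 (Q = -1*22587 = -22587)
Q + p = -22587 - 8844500/315923 = -7144597301/315923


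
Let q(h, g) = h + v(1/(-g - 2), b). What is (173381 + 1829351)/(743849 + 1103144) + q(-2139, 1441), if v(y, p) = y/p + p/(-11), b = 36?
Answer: -2259860617233287/1055423516004 ≈ -2141.2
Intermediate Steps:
v(y, p) = -p/11 + y/p (v(y, p) = y/p + p*(-1/11) = y/p - p/11 = -p/11 + y/p)
q(h, g) = -36/11 + h + 1/(36*(-2 - g)) (q(h, g) = h + (-1/11*36 + 1/(-g - 2*36)) = h + (-36/11 + (1/36)/(-2 - g)) = h + (-36/11 + 1/(36*(-2 - g))) = -36/11 + h + 1/(36*(-2 - g)))
(173381 + 1829351)/(743849 + 1103144) + q(-2139, 1441) = (173381 + 1829351)/(743849 + 1103144) + (-11 + 36*(-36 + 11*(-2139))*(2 + 1441))/(396*(2 + 1441)) = 2002732/1846993 + (1/396)*(-11 + 36*(-36 - 23529)*1443)/1443 = 2002732*(1/1846993) + (1/396)*(1/1443)*(-11 + 36*(-23565)*1443) = 2002732/1846993 + (1/396)*(1/1443)*(-11 - 1224154620) = 2002732/1846993 + (1/396)*(1/1443)*(-1224154631) = 2002732/1846993 - 1224154631/571428 = -2259860617233287/1055423516004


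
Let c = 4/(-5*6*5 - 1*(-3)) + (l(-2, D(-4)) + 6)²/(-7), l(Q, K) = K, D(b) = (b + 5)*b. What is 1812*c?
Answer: -53152/49 ≈ -1084.7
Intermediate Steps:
D(b) = b*(5 + b) (D(b) = (5 + b)*b = b*(5 + b))
c = -88/147 (c = 4/(-5*6*5 - 1*(-3)) + (-4*(5 - 4) + 6)²/(-7) = 4/(-30*5 + 3) + (-4*1 + 6)²*(-⅐) = 4/(-150 + 3) + (-4 + 6)²*(-⅐) = 4/(-147) + 2²*(-⅐) = 4*(-1/147) + 4*(-⅐) = -4/147 - 4/7 = -88/147 ≈ -0.59864)
1812*c = 1812*(-88/147) = -53152/49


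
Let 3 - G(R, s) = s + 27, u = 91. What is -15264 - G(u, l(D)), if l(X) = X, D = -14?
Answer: -15254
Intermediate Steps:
G(R, s) = -24 - s (G(R, s) = 3 - (s + 27) = 3 - (27 + s) = 3 + (-27 - s) = -24 - s)
-15264 - G(u, l(D)) = -15264 - (-24 - 1*(-14)) = -15264 - (-24 + 14) = -15264 - 1*(-10) = -15264 + 10 = -15254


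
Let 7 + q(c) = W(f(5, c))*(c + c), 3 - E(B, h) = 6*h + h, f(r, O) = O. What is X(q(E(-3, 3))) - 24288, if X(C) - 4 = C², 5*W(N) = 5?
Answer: -22435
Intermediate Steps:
E(B, h) = 3 - 7*h (E(B, h) = 3 - (6*h + h) = 3 - 7*h)
W(N) = 1 (W(N) = (⅕)*5 = 1)
q(c) = -7 + 2*c (q(c) = -7 + 1*(c + c) = -7 + 1*(2*c) = -7 + 2*c)
X(C) = 4 + C²
X(q(E(-3, 3))) - 24288 = (4 + (-7 + 2*(3 - 7*3))²) - 24288 = (4 + (-7 + 2*(3 - 21))²) - 24288 = (4 + (-7 + 2*(-18))²) - 24288 = (4 + (-7 - 36)²) - 24288 = (4 + (-43)²) - 24288 = (4 + 1849) - 24288 = 1853 - 24288 = -22435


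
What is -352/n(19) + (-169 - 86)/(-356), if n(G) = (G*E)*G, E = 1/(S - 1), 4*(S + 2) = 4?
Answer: 342679/128516 ≈ 2.6664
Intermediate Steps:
S = -1 (S = -2 + (¼)*4 = -2 + 1 = -1)
E = -½ (E = 1/(-1 - 1) = 1/(-2) = -½ ≈ -0.50000)
n(G) = -G²/2 (n(G) = (G*(-½))*G = (-G/2)*G = -G²/2)
-352/n(19) + (-169 - 86)/(-356) = -352/((-½*19²)) + (-169 - 86)/(-356) = -352/((-½*361)) - 255*(-1/356) = -352/(-361/2) + 255/356 = -352*(-2/361) + 255/356 = 704/361 + 255/356 = 342679/128516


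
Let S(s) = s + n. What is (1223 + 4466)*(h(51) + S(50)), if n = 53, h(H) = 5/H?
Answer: 29912762/51 ≈ 5.8653e+5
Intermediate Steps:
S(s) = 53 + s (S(s) = s + 53 = 53 + s)
(1223 + 4466)*(h(51) + S(50)) = (1223 + 4466)*(5/51 + (53 + 50)) = 5689*(5*(1/51) + 103) = 5689*(5/51 + 103) = 5689*(5258/51) = 29912762/51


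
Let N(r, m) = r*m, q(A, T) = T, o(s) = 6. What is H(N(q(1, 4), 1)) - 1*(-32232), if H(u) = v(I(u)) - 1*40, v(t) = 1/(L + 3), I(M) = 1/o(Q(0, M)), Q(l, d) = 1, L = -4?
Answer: 32191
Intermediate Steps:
I(M) = ⅙ (I(M) = 1/6 = ⅙)
v(t) = -1 (v(t) = 1/(-4 + 3) = 1/(-1) = -1)
N(r, m) = m*r
H(u) = -41 (H(u) = -1 - 1*40 = -1 - 40 = -41)
H(N(q(1, 4), 1)) - 1*(-32232) = -41 - 1*(-32232) = -41 + 32232 = 32191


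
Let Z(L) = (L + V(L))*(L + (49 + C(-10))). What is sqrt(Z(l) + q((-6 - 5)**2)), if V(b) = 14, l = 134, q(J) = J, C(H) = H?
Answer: 35*sqrt(21) ≈ 160.39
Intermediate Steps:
Z(L) = (14 + L)*(39 + L) (Z(L) = (L + 14)*(L + (49 - 10)) = (14 + L)*(L + 39) = (14 + L)*(39 + L))
sqrt(Z(l) + q((-6 - 5)**2)) = sqrt((546 + 134**2 + 53*134) + (-6 - 5)**2) = sqrt((546 + 17956 + 7102) + (-11)**2) = sqrt(25604 + 121) = sqrt(25725) = 35*sqrt(21)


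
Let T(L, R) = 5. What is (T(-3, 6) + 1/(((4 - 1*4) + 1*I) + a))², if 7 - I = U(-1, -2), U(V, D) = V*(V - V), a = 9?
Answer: 6561/256 ≈ 25.629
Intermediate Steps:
U(V, D) = 0 (U(V, D) = V*0 = 0)
I = 7 (I = 7 - 1*0 = 7 + 0 = 7)
(T(-3, 6) + 1/(((4 - 1*4) + 1*I) + a))² = (5 + 1/(((4 - 1*4) + 1*7) + 9))² = (5 + 1/(((4 - 4) + 7) + 9))² = (5 + 1/((0 + 7) + 9))² = (5 + 1/(7 + 9))² = (5 + 1/16)² = (81/16)² = 6561/256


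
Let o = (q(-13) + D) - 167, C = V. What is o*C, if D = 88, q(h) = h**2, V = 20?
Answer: 1800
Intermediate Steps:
C = 20
o = 90 (o = ((-13)**2 + 88) - 167 = (169 + 88) - 167 = 257 - 167 = 90)
o*C = 90*20 = 1800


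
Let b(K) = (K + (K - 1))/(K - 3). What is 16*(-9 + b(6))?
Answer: -256/3 ≈ -85.333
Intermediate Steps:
b(K) = (-1 + 2*K)/(-3 + K) (b(K) = (K + (-1 + K))/(-3 + K) = (-1 + 2*K)/(-3 + K))
16*(-9 + b(6)) = 16*(-9 + (-1 + 2*6)/(-3 + 6)) = 16*(-9 + (-1 + 12)/3) = 16*(-9 + (⅓)*11) = 16*(-9 + 11/3) = 16*(-16/3) = -256/3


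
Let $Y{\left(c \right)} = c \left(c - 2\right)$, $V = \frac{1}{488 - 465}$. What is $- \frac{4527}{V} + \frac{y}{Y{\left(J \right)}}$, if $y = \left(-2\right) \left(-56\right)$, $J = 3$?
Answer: $- \frac{312251}{3} \approx -1.0408 \cdot 10^{5}$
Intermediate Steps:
$y = 112$
$V = \frac{1}{23} \approx 0.043478$
$Y{\left(c \right)} = c \left(-2 + c\right)$
$- \frac{4527}{V} + \frac{y}{Y{\left(J \right)}} = - 4527 \frac{1}{\frac{1}{23}} + \frac{112}{3 \left(-2 + 3\right)} = \left(-4527\right) 23 + \frac{112}{3 \cdot 1} = -104121 + \frac{112}{3} = - \frac{312251}{3}$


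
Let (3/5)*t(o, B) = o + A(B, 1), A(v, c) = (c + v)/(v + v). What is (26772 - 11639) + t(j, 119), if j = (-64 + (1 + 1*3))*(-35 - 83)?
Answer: 3205127/119 ≈ 26934.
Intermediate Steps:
j = 7080 (j = (-64 + (1 + 3))*(-118) = (-64 + 4)*(-118) = -60*(-118) = 7080)
A(v, c) = (c + v)/(2*v) (A(v, c) = (c + v)/((2*v)) = (c + v)*(1/(2*v)) = (c + v)/(2*v))
t(o, B) = 5*o/3 + 5*(1 + B)/(6*B) (t(o, B) = 5*(o + (1 + B)/(2*B))/3 = 5*o/3 + 5*(1 + B)/(6*B))
(26772 - 11639) + t(j, 119) = (26772 - 11639) + (⅚)*(1 + 119 + 2*119*7080)/119 = 15133 + (⅚)*(1/119)*(1 + 119 + 1685040) = 15133 + (⅚)*(1/119)*1685160 = 15133 + 1404300/119 = 3205127/119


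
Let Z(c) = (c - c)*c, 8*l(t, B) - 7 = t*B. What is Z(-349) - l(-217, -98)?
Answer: -21273/8 ≈ -2659.1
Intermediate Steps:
l(t, B) = 7/8 + B*t/8 (l(t, B) = 7/8 + (t*B)/8 = 7/8 + (B*t)/8 = 7/8 + B*t/8)
Z(c) = 0 (Z(c) = 0*c = 0)
Z(-349) - l(-217, -98) = 0 - (7/8 + (1/8)*(-98)*(-217)) = 0 - (7/8 + 10633/4) = 0 - 1*21273/8 = 0 - 21273/8 = -21273/8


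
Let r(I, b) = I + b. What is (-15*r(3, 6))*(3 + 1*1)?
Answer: -540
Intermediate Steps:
(-15*r(3, 6))*(3 + 1*1) = (-15*(3 + 6))*(3 + 1*1) = (-15*9)*(3 + 1) = -135*4 = -540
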